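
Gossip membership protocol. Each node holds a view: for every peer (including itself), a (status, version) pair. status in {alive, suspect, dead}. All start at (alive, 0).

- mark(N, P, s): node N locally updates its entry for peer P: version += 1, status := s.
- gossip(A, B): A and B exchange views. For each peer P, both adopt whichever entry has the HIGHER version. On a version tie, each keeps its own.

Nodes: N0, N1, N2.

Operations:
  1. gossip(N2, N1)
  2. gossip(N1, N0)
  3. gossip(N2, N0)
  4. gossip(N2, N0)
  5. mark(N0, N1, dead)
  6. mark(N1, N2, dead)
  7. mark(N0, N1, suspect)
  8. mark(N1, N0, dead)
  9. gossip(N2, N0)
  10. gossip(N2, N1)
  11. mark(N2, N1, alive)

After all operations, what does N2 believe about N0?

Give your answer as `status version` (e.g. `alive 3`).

Op 1: gossip N2<->N1 -> N2.N0=(alive,v0) N2.N1=(alive,v0) N2.N2=(alive,v0) | N1.N0=(alive,v0) N1.N1=(alive,v0) N1.N2=(alive,v0)
Op 2: gossip N1<->N0 -> N1.N0=(alive,v0) N1.N1=(alive,v0) N1.N2=(alive,v0) | N0.N0=(alive,v0) N0.N1=(alive,v0) N0.N2=(alive,v0)
Op 3: gossip N2<->N0 -> N2.N0=(alive,v0) N2.N1=(alive,v0) N2.N2=(alive,v0) | N0.N0=(alive,v0) N0.N1=(alive,v0) N0.N2=(alive,v0)
Op 4: gossip N2<->N0 -> N2.N0=(alive,v0) N2.N1=(alive,v0) N2.N2=(alive,v0) | N0.N0=(alive,v0) N0.N1=(alive,v0) N0.N2=(alive,v0)
Op 5: N0 marks N1=dead -> (dead,v1)
Op 6: N1 marks N2=dead -> (dead,v1)
Op 7: N0 marks N1=suspect -> (suspect,v2)
Op 8: N1 marks N0=dead -> (dead,v1)
Op 9: gossip N2<->N0 -> N2.N0=(alive,v0) N2.N1=(suspect,v2) N2.N2=(alive,v0) | N0.N0=(alive,v0) N0.N1=(suspect,v2) N0.N2=(alive,v0)
Op 10: gossip N2<->N1 -> N2.N0=(dead,v1) N2.N1=(suspect,v2) N2.N2=(dead,v1) | N1.N0=(dead,v1) N1.N1=(suspect,v2) N1.N2=(dead,v1)
Op 11: N2 marks N1=alive -> (alive,v3)

Answer: dead 1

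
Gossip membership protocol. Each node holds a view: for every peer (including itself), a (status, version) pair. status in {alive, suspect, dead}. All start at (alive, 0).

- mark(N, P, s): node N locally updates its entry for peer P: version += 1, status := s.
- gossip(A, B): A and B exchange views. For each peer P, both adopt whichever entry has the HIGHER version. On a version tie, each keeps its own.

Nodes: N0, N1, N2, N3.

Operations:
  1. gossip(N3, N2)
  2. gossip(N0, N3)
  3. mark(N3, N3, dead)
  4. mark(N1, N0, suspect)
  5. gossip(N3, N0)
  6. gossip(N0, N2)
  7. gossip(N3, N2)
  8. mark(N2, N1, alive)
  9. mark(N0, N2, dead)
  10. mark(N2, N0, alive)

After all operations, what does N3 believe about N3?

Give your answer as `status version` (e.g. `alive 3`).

Op 1: gossip N3<->N2 -> N3.N0=(alive,v0) N3.N1=(alive,v0) N3.N2=(alive,v0) N3.N3=(alive,v0) | N2.N0=(alive,v0) N2.N1=(alive,v0) N2.N2=(alive,v0) N2.N3=(alive,v0)
Op 2: gossip N0<->N3 -> N0.N0=(alive,v0) N0.N1=(alive,v0) N0.N2=(alive,v0) N0.N3=(alive,v0) | N3.N0=(alive,v0) N3.N1=(alive,v0) N3.N2=(alive,v0) N3.N3=(alive,v0)
Op 3: N3 marks N3=dead -> (dead,v1)
Op 4: N1 marks N0=suspect -> (suspect,v1)
Op 5: gossip N3<->N0 -> N3.N0=(alive,v0) N3.N1=(alive,v0) N3.N2=(alive,v0) N3.N3=(dead,v1) | N0.N0=(alive,v0) N0.N1=(alive,v0) N0.N2=(alive,v0) N0.N3=(dead,v1)
Op 6: gossip N0<->N2 -> N0.N0=(alive,v0) N0.N1=(alive,v0) N0.N2=(alive,v0) N0.N3=(dead,v1) | N2.N0=(alive,v0) N2.N1=(alive,v0) N2.N2=(alive,v0) N2.N3=(dead,v1)
Op 7: gossip N3<->N2 -> N3.N0=(alive,v0) N3.N1=(alive,v0) N3.N2=(alive,v0) N3.N3=(dead,v1) | N2.N0=(alive,v0) N2.N1=(alive,v0) N2.N2=(alive,v0) N2.N3=(dead,v1)
Op 8: N2 marks N1=alive -> (alive,v1)
Op 9: N0 marks N2=dead -> (dead,v1)
Op 10: N2 marks N0=alive -> (alive,v1)

Answer: dead 1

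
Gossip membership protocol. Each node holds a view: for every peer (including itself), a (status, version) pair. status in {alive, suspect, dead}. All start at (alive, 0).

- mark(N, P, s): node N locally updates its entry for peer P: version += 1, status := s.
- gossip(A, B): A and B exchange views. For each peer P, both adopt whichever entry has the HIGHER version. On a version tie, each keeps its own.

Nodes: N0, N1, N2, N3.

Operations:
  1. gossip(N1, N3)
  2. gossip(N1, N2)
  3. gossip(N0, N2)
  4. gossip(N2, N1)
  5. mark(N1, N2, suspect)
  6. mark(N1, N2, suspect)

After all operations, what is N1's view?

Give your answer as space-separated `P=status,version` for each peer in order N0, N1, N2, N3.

Answer: N0=alive,0 N1=alive,0 N2=suspect,2 N3=alive,0

Derivation:
Op 1: gossip N1<->N3 -> N1.N0=(alive,v0) N1.N1=(alive,v0) N1.N2=(alive,v0) N1.N3=(alive,v0) | N3.N0=(alive,v0) N3.N1=(alive,v0) N3.N2=(alive,v0) N3.N3=(alive,v0)
Op 2: gossip N1<->N2 -> N1.N0=(alive,v0) N1.N1=(alive,v0) N1.N2=(alive,v0) N1.N3=(alive,v0) | N2.N0=(alive,v0) N2.N1=(alive,v0) N2.N2=(alive,v0) N2.N3=(alive,v0)
Op 3: gossip N0<->N2 -> N0.N0=(alive,v0) N0.N1=(alive,v0) N0.N2=(alive,v0) N0.N3=(alive,v0) | N2.N0=(alive,v0) N2.N1=(alive,v0) N2.N2=(alive,v0) N2.N3=(alive,v0)
Op 4: gossip N2<->N1 -> N2.N0=(alive,v0) N2.N1=(alive,v0) N2.N2=(alive,v0) N2.N3=(alive,v0) | N1.N0=(alive,v0) N1.N1=(alive,v0) N1.N2=(alive,v0) N1.N3=(alive,v0)
Op 5: N1 marks N2=suspect -> (suspect,v1)
Op 6: N1 marks N2=suspect -> (suspect,v2)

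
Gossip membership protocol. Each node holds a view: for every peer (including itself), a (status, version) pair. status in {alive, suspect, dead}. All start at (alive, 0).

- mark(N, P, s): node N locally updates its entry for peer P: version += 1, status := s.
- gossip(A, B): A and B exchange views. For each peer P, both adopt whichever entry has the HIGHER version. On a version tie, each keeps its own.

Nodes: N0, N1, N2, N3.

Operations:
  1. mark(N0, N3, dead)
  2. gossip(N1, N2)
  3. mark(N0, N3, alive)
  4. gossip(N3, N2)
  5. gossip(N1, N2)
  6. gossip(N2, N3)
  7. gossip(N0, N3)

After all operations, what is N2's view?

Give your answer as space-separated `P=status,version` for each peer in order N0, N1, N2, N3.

Answer: N0=alive,0 N1=alive,0 N2=alive,0 N3=alive,0

Derivation:
Op 1: N0 marks N3=dead -> (dead,v1)
Op 2: gossip N1<->N2 -> N1.N0=(alive,v0) N1.N1=(alive,v0) N1.N2=(alive,v0) N1.N3=(alive,v0) | N2.N0=(alive,v0) N2.N1=(alive,v0) N2.N2=(alive,v0) N2.N3=(alive,v0)
Op 3: N0 marks N3=alive -> (alive,v2)
Op 4: gossip N3<->N2 -> N3.N0=(alive,v0) N3.N1=(alive,v0) N3.N2=(alive,v0) N3.N3=(alive,v0) | N2.N0=(alive,v0) N2.N1=(alive,v0) N2.N2=(alive,v0) N2.N3=(alive,v0)
Op 5: gossip N1<->N2 -> N1.N0=(alive,v0) N1.N1=(alive,v0) N1.N2=(alive,v0) N1.N3=(alive,v0) | N2.N0=(alive,v0) N2.N1=(alive,v0) N2.N2=(alive,v0) N2.N3=(alive,v0)
Op 6: gossip N2<->N3 -> N2.N0=(alive,v0) N2.N1=(alive,v0) N2.N2=(alive,v0) N2.N3=(alive,v0) | N3.N0=(alive,v0) N3.N1=(alive,v0) N3.N2=(alive,v0) N3.N3=(alive,v0)
Op 7: gossip N0<->N3 -> N0.N0=(alive,v0) N0.N1=(alive,v0) N0.N2=(alive,v0) N0.N3=(alive,v2) | N3.N0=(alive,v0) N3.N1=(alive,v0) N3.N2=(alive,v0) N3.N3=(alive,v2)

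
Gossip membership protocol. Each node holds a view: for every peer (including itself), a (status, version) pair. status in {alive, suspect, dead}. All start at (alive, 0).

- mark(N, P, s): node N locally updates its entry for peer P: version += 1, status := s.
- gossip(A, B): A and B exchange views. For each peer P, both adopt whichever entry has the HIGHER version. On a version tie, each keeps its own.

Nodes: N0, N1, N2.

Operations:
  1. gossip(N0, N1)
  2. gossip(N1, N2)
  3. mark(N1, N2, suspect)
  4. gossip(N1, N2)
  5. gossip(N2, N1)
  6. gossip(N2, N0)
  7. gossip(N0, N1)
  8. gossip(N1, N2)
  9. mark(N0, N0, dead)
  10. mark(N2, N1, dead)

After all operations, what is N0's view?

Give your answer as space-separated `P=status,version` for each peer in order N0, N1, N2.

Answer: N0=dead,1 N1=alive,0 N2=suspect,1

Derivation:
Op 1: gossip N0<->N1 -> N0.N0=(alive,v0) N0.N1=(alive,v0) N0.N2=(alive,v0) | N1.N0=(alive,v0) N1.N1=(alive,v0) N1.N2=(alive,v0)
Op 2: gossip N1<->N2 -> N1.N0=(alive,v0) N1.N1=(alive,v0) N1.N2=(alive,v0) | N2.N0=(alive,v0) N2.N1=(alive,v0) N2.N2=(alive,v0)
Op 3: N1 marks N2=suspect -> (suspect,v1)
Op 4: gossip N1<->N2 -> N1.N0=(alive,v0) N1.N1=(alive,v0) N1.N2=(suspect,v1) | N2.N0=(alive,v0) N2.N1=(alive,v0) N2.N2=(suspect,v1)
Op 5: gossip N2<->N1 -> N2.N0=(alive,v0) N2.N1=(alive,v0) N2.N2=(suspect,v1) | N1.N0=(alive,v0) N1.N1=(alive,v0) N1.N2=(suspect,v1)
Op 6: gossip N2<->N0 -> N2.N0=(alive,v0) N2.N1=(alive,v0) N2.N2=(suspect,v1) | N0.N0=(alive,v0) N0.N1=(alive,v0) N0.N2=(suspect,v1)
Op 7: gossip N0<->N1 -> N0.N0=(alive,v0) N0.N1=(alive,v0) N0.N2=(suspect,v1) | N1.N0=(alive,v0) N1.N1=(alive,v0) N1.N2=(suspect,v1)
Op 8: gossip N1<->N2 -> N1.N0=(alive,v0) N1.N1=(alive,v0) N1.N2=(suspect,v1) | N2.N0=(alive,v0) N2.N1=(alive,v0) N2.N2=(suspect,v1)
Op 9: N0 marks N0=dead -> (dead,v1)
Op 10: N2 marks N1=dead -> (dead,v1)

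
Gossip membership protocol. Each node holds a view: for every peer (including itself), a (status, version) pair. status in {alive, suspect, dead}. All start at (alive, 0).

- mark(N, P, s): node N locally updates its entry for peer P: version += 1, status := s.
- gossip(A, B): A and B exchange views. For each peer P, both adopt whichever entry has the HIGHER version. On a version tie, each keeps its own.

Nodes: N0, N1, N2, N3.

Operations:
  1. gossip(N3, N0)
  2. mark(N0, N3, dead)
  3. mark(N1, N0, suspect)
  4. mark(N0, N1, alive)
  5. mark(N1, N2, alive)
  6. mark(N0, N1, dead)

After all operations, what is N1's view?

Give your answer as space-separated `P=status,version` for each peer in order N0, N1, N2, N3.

Op 1: gossip N3<->N0 -> N3.N0=(alive,v0) N3.N1=(alive,v0) N3.N2=(alive,v0) N3.N3=(alive,v0) | N0.N0=(alive,v0) N0.N1=(alive,v0) N0.N2=(alive,v0) N0.N3=(alive,v0)
Op 2: N0 marks N3=dead -> (dead,v1)
Op 3: N1 marks N0=suspect -> (suspect,v1)
Op 4: N0 marks N1=alive -> (alive,v1)
Op 5: N1 marks N2=alive -> (alive,v1)
Op 6: N0 marks N1=dead -> (dead,v2)

Answer: N0=suspect,1 N1=alive,0 N2=alive,1 N3=alive,0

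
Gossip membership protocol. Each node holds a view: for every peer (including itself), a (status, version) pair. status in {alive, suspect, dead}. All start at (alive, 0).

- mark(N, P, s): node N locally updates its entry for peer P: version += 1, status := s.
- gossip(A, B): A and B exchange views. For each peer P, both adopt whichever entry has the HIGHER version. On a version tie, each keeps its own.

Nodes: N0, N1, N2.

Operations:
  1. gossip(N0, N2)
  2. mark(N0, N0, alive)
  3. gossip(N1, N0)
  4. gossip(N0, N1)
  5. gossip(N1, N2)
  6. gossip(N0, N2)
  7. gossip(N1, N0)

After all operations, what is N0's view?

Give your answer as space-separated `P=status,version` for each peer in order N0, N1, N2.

Op 1: gossip N0<->N2 -> N0.N0=(alive,v0) N0.N1=(alive,v0) N0.N2=(alive,v0) | N2.N0=(alive,v0) N2.N1=(alive,v0) N2.N2=(alive,v0)
Op 2: N0 marks N0=alive -> (alive,v1)
Op 3: gossip N1<->N0 -> N1.N0=(alive,v1) N1.N1=(alive,v0) N1.N2=(alive,v0) | N0.N0=(alive,v1) N0.N1=(alive,v0) N0.N2=(alive,v0)
Op 4: gossip N0<->N1 -> N0.N0=(alive,v1) N0.N1=(alive,v0) N0.N2=(alive,v0) | N1.N0=(alive,v1) N1.N1=(alive,v0) N1.N2=(alive,v0)
Op 5: gossip N1<->N2 -> N1.N0=(alive,v1) N1.N1=(alive,v0) N1.N2=(alive,v0) | N2.N0=(alive,v1) N2.N1=(alive,v0) N2.N2=(alive,v0)
Op 6: gossip N0<->N2 -> N0.N0=(alive,v1) N0.N1=(alive,v0) N0.N2=(alive,v0) | N2.N0=(alive,v1) N2.N1=(alive,v0) N2.N2=(alive,v0)
Op 7: gossip N1<->N0 -> N1.N0=(alive,v1) N1.N1=(alive,v0) N1.N2=(alive,v0) | N0.N0=(alive,v1) N0.N1=(alive,v0) N0.N2=(alive,v0)

Answer: N0=alive,1 N1=alive,0 N2=alive,0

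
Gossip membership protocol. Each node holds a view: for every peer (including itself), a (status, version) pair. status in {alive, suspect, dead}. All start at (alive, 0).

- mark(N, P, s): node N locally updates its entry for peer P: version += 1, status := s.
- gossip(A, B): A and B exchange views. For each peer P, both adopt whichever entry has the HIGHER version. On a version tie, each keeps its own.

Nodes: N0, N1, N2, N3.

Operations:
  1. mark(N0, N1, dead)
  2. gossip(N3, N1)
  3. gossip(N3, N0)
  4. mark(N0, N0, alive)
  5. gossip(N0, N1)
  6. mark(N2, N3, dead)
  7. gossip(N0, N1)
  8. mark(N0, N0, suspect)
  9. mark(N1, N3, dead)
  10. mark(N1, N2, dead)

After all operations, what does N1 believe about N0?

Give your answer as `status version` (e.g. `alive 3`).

Answer: alive 1

Derivation:
Op 1: N0 marks N1=dead -> (dead,v1)
Op 2: gossip N3<->N1 -> N3.N0=(alive,v0) N3.N1=(alive,v0) N3.N2=(alive,v0) N3.N3=(alive,v0) | N1.N0=(alive,v0) N1.N1=(alive,v0) N1.N2=(alive,v0) N1.N3=(alive,v0)
Op 3: gossip N3<->N0 -> N3.N0=(alive,v0) N3.N1=(dead,v1) N3.N2=(alive,v0) N3.N3=(alive,v0) | N0.N0=(alive,v0) N0.N1=(dead,v1) N0.N2=(alive,v0) N0.N3=(alive,v0)
Op 4: N0 marks N0=alive -> (alive,v1)
Op 5: gossip N0<->N1 -> N0.N0=(alive,v1) N0.N1=(dead,v1) N0.N2=(alive,v0) N0.N3=(alive,v0) | N1.N0=(alive,v1) N1.N1=(dead,v1) N1.N2=(alive,v0) N1.N3=(alive,v0)
Op 6: N2 marks N3=dead -> (dead,v1)
Op 7: gossip N0<->N1 -> N0.N0=(alive,v1) N0.N1=(dead,v1) N0.N2=(alive,v0) N0.N3=(alive,v0) | N1.N0=(alive,v1) N1.N1=(dead,v1) N1.N2=(alive,v0) N1.N3=(alive,v0)
Op 8: N0 marks N0=suspect -> (suspect,v2)
Op 9: N1 marks N3=dead -> (dead,v1)
Op 10: N1 marks N2=dead -> (dead,v1)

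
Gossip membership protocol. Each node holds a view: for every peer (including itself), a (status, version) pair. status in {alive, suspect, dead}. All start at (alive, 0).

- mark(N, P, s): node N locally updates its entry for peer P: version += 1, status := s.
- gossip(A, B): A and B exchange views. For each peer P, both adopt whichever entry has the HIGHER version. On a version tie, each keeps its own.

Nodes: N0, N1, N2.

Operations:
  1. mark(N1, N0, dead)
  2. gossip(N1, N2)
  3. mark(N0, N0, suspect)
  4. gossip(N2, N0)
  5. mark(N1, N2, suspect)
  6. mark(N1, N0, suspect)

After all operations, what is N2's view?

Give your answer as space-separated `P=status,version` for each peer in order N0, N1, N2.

Op 1: N1 marks N0=dead -> (dead,v1)
Op 2: gossip N1<->N2 -> N1.N0=(dead,v1) N1.N1=(alive,v0) N1.N2=(alive,v0) | N2.N0=(dead,v1) N2.N1=(alive,v0) N2.N2=(alive,v0)
Op 3: N0 marks N0=suspect -> (suspect,v1)
Op 4: gossip N2<->N0 -> N2.N0=(dead,v1) N2.N1=(alive,v0) N2.N2=(alive,v0) | N0.N0=(suspect,v1) N0.N1=(alive,v0) N0.N2=(alive,v0)
Op 5: N1 marks N2=suspect -> (suspect,v1)
Op 6: N1 marks N0=suspect -> (suspect,v2)

Answer: N0=dead,1 N1=alive,0 N2=alive,0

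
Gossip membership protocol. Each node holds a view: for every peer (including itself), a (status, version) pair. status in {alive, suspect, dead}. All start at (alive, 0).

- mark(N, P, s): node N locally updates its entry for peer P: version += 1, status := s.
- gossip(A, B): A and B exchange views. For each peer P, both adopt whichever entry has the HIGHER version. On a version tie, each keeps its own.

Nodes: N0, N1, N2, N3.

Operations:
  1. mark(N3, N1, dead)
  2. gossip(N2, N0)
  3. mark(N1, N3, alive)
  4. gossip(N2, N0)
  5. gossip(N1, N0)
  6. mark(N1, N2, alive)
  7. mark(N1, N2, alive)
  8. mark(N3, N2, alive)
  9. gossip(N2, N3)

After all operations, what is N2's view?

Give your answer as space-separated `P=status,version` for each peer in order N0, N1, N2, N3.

Answer: N0=alive,0 N1=dead,1 N2=alive,1 N3=alive,0

Derivation:
Op 1: N3 marks N1=dead -> (dead,v1)
Op 2: gossip N2<->N0 -> N2.N0=(alive,v0) N2.N1=(alive,v0) N2.N2=(alive,v0) N2.N3=(alive,v0) | N0.N0=(alive,v0) N0.N1=(alive,v0) N0.N2=(alive,v0) N0.N3=(alive,v0)
Op 3: N1 marks N3=alive -> (alive,v1)
Op 4: gossip N2<->N0 -> N2.N0=(alive,v0) N2.N1=(alive,v0) N2.N2=(alive,v0) N2.N3=(alive,v0) | N0.N0=(alive,v0) N0.N1=(alive,v0) N0.N2=(alive,v0) N0.N3=(alive,v0)
Op 5: gossip N1<->N0 -> N1.N0=(alive,v0) N1.N1=(alive,v0) N1.N2=(alive,v0) N1.N3=(alive,v1) | N0.N0=(alive,v0) N0.N1=(alive,v0) N0.N2=(alive,v0) N0.N3=(alive,v1)
Op 6: N1 marks N2=alive -> (alive,v1)
Op 7: N1 marks N2=alive -> (alive,v2)
Op 8: N3 marks N2=alive -> (alive,v1)
Op 9: gossip N2<->N3 -> N2.N0=(alive,v0) N2.N1=(dead,v1) N2.N2=(alive,v1) N2.N3=(alive,v0) | N3.N0=(alive,v0) N3.N1=(dead,v1) N3.N2=(alive,v1) N3.N3=(alive,v0)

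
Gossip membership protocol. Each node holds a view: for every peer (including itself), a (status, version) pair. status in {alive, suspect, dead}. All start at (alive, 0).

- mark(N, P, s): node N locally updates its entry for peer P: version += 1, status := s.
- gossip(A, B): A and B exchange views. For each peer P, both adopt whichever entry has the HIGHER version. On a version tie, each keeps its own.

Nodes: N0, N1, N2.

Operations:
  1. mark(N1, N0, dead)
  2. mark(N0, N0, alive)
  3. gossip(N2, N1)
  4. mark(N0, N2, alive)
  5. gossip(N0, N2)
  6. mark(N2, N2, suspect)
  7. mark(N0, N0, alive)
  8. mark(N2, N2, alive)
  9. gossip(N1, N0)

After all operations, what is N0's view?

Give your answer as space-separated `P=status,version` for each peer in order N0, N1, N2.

Answer: N0=alive,2 N1=alive,0 N2=alive,1

Derivation:
Op 1: N1 marks N0=dead -> (dead,v1)
Op 2: N0 marks N0=alive -> (alive,v1)
Op 3: gossip N2<->N1 -> N2.N0=(dead,v1) N2.N1=(alive,v0) N2.N2=(alive,v0) | N1.N0=(dead,v1) N1.N1=(alive,v0) N1.N2=(alive,v0)
Op 4: N0 marks N2=alive -> (alive,v1)
Op 5: gossip N0<->N2 -> N0.N0=(alive,v1) N0.N1=(alive,v0) N0.N2=(alive,v1) | N2.N0=(dead,v1) N2.N1=(alive,v0) N2.N2=(alive,v1)
Op 6: N2 marks N2=suspect -> (suspect,v2)
Op 7: N0 marks N0=alive -> (alive,v2)
Op 8: N2 marks N2=alive -> (alive,v3)
Op 9: gossip N1<->N0 -> N1.N0=(alive,v2) N1.N1=(alive,v0) N1.N2=(alive,v1) | N0.N0=(alive,v2) N0.N1=(alive,v0) N0.N2=(alive,v1)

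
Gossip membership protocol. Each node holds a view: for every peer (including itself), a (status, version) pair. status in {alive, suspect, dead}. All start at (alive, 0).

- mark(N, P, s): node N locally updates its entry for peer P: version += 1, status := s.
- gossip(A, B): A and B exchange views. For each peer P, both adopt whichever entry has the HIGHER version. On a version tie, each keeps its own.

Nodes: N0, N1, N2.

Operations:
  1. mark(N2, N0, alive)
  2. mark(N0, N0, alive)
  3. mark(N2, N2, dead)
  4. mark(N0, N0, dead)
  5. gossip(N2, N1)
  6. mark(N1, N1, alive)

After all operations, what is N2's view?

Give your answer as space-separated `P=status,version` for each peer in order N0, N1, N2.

Op 1: N2 marks N0=alive -> (alive,v1)
Op 2: N0 marks N0=alive -> (alive,v1)
Op 3: N2 marks N2=dead -> (dead,v1)
Op 4: N0 marks N0=dead -> (dead,v2)
Op 5: gossip N2<->N1 -> N2.N0=(alive,v1) N2.N1=(alive,v0) N2.N2=(dead,v1) | N1.N0=(alive,v1) N1.N1=(alive,v0) N1.N2=(dead,v1)
Op 6: N1 marks N1=alive -> (alive,v1)

Answer: N0=alive,1 N1=alive,0 N2=dead,1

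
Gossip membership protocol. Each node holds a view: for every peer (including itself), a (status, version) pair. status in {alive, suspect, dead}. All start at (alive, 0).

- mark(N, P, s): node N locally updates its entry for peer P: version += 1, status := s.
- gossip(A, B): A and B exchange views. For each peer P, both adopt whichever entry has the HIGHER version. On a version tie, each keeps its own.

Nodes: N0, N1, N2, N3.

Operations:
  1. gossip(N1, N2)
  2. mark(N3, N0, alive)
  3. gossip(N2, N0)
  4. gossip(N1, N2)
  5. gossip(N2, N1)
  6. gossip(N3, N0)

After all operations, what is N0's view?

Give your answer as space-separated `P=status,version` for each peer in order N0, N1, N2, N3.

Answer: N0=alive,1 N1=alive,0 N2=alive,0 N3=alive,0

Derivation:
Op 1: gossip N1<->N2 -> N1.N0=(alive,v0) N1.N1=(alive,v0) N1.N2=(alive,v0) N1.N3=(alive,v0) | N2.N0=(alive,v0) N2.N1=(alive,v0) N2.N2=(alive,v0) N2.N3=(alive,v0)
Op 2: N3 marks N0=alive -> (alive,v1)
Op 3: gossip N2<->N0 -> N2.N0=(alive,v0) N2.N1=(alive,v0) N2.N2=(alive,v0) N2.N3=(alive,v0) | N0.N0=(alive,v0) N0.N1=(alive,v0) N0.N2=(alive,v0) N0.N3=(alive,v0)
Op 4: gossip N1<->N2 -> N1.N0=(alive,v0) N1.N1=(alive,v0) N1.N2=(alive,v0) N1.N3=(alive,v0) | N2.N0=(alive,v0) N2.N1=(alive,v0) N2.N2=(alive,v0) N2.N3=(alive,v0)
Op 5: gossip N2<->N1 -> N2.N0=(alive,v0) N2.N1=(alive,v0) N2.N2=(alive,v0) N2.N3=(alive,v0) | N1.N0=(alive,v0) N1.N1=(alive,v0) N1.N2=(alive,v0) N1.N3=(alive,v0)
Op 6: gossip N3<->N0 -> N3.N0=(alive,v1) N3.N1=(alive,v0) N3.N2=(alive,v0) N3.N3=(alive,v0) | N0.N0=(alive,v1) N0.N1=(alive,v0) N0.N2=(alive,v0) N0.N3=(alive,v0)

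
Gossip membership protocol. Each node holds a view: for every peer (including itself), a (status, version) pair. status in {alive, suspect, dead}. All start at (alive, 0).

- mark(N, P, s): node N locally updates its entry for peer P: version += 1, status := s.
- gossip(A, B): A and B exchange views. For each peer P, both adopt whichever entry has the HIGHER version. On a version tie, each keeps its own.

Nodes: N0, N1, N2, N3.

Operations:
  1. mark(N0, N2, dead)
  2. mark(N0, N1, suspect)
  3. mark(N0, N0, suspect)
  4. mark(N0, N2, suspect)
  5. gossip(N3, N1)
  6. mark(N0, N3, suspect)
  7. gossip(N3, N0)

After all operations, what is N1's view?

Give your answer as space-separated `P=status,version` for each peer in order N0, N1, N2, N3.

Op 1: N0 marks N2=dead -> (dead,v1)
Op 2: N0 marks N1=suspect -> (suspect,v1)
Op 3: N0 marks N0=suspect -> (suspect,v1)
Op 4: N0 marks N2=suspect -> (suspect,v2)
Op 5: gossip N3<->N1 -> N3.N0=(alive,v0) N3.N1=(alive,v0) N3.N2=(alive,v0) N3.N3=(alive,v0) | N1.N0=(alive,v0) N1.N1=(alive,v0) N1.N2=(alive,v0) N1.N3=(alive,v0)
Op 6: N0 marks N3=suspect -> (suspect,v1)
Op 7: gossip N3<->N0 -> N3.N0=(suspect,v1) N3.N1=(suspect,v1) N3.N2=(suspect,v2) N3.N3=(suspect,v1) | N0.N0=(suspect,v1) N0.N1=(suspect,v1) N0.N2=(suspect,v2) N0.N3=(suspect,v1)

Answer: N0=alive,0 N1=alive,0 N2=alive,0 N3=alive,0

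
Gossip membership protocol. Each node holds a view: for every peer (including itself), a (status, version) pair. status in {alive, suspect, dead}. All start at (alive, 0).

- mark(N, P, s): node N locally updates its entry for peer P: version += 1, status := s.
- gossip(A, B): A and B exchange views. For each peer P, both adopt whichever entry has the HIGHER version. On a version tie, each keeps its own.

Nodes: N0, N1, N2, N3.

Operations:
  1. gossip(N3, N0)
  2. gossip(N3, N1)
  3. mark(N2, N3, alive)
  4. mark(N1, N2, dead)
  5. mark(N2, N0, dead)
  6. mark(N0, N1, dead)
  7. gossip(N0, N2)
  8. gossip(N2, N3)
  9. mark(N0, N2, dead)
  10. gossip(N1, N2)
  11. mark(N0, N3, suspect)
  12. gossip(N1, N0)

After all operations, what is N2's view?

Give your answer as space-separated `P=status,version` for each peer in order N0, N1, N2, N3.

Op 1: gossip N3<->N0 -> N3.N0=(alive,v0) N3.N1=(alive,v0) N3.N2=(alive,v0) N3.N3=(alive,v0) | N0.N0=(alive,v0) N0.N1=(alive,v0) N0.N2=(alive,v0) N0.N3=(alive,v0)
Op 2: gossip N3<->N1 -> N3.N0=(alive,v0) N3.N1=(alive,v0) N3.N2=(alive,v0) N3.N3=(alive,v0) | N1.N0=(alive,v0) N1.N1=(alive,v0) N1.N2=(alive,v0) N1.N3=(alive,v0)
Op 3: N2 marks N3=alive -> (alive,v1)
Op 4: N1 marks N2=dead -> (dead,v1)
Op 5: N2 marks N0=dead -> (dead,v1)
Op 6: N0 marks N1=dead -> (dead,v1)
Op 7: gossip N0<->N2 -> N0.N0=(dead,v1) N0.N1=(dead,v1) N0.N2=(alive,v0) N0.N3=(alive,v1) | N2.N0=(dead,v1) N2.N1=(dead,v1) N2.N2=(alive,v0) N2.N3=(alive,v1)
Op 8: gossip N2<->N3 -> N2.N0=(dead,v1) N2.N1=(dead,v1) N2.N2=(alive,v0) N2.N3=(alive,v1) | N3.N0=(dead,v1) N3.N1=(dead,v1) N3.N2=(alive,v0) N3.N3=(alive,v1)
Op 9: N0 marks N2=dead -> (dead,v1)
Op 10: gossip N1<->N2 -> N1.N0=(dead,v1) N1.N1=(dead,v1) N1.N2=(dead,v1) N1.N3=(alive,v1) | N2.N0=(dead,v1) N2.N1=(dead,v1) N2.N2=(dead,v1) N2.N3=(alive,v1)
Op 11: N0 marks N3=suspect -> (suspect,v2)
Op 12: gossip N1<->N0 -> N1.N0=(dead,v1) N1.N1=(dead,v1) N1.N2=(dead,v1) N1.N3=(suspect,v2) | N0.N0=(dead,v1) N0.N1=(dead,v1) N0.N2=(dead,v1) N0.N3=(suspect,v2)

Answer: N0=dead,1 N1=dead,1 N2=dead,1 N3=alive,1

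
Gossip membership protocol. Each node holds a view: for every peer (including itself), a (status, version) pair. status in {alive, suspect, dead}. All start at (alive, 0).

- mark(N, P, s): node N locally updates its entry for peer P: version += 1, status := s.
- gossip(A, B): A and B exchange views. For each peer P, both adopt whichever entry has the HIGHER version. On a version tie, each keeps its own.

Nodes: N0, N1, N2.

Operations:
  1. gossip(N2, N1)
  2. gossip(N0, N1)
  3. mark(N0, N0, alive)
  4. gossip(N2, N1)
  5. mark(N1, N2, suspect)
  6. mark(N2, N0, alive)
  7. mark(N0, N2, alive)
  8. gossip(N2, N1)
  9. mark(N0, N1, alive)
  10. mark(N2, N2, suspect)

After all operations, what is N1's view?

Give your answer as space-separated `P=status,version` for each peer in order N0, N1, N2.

Answer: N0=alive,1 N1=alive,0 N2=suspect,1

Derivation:
Op 1: gossip N2<->N1 -> N2.N0=(alive,v0) N2.N1=(alive,v0) N2.N2=(alive,v0) | N1.N0=(alive,v0) N1.N1=(alive,v0) N1.N2=(alive,v0)
Op 2: gossip N0<->N1 -> N0.N0=(alive,v0) N0.N1=(alive,v0) N0.N2=(alive,v0) | N1.N0=(alive,v0) N1.N1=(alive,v0) N1.N2=(alive,v0)
Op 3: N0 marks N0=alive -> (alive,v1)
Op 4: gossip N2<->N1 -> N2.N0=(alive,v0) N2.N1=(alive,v0) N2.N2=(alive,v0) | N1.N0=(alive,v0) N1.N1=(alive,v0) N1.N2=(alive,v0)
Op 5: N1 marks N2=suspect -> (suspect,v1)
Op 6: N2 marks N0=alive -> (alive,v1)
Op 7: N0 marks N2=alive -> (alive,v1)
Op 8: gossip N2<->N1 -> N2.N0=(alive,v1) N2.N1=(alive,v0) N2.N2=(suspect,v1) | N1.N0=(alive,v1) N1.N1=(alive,v0) N1.N2=(suspect,v1)
Op 9: N0 marks N1=alive -> (alive,v1)
Op 10: N2 marks N2=suspect -> (suspect,v2)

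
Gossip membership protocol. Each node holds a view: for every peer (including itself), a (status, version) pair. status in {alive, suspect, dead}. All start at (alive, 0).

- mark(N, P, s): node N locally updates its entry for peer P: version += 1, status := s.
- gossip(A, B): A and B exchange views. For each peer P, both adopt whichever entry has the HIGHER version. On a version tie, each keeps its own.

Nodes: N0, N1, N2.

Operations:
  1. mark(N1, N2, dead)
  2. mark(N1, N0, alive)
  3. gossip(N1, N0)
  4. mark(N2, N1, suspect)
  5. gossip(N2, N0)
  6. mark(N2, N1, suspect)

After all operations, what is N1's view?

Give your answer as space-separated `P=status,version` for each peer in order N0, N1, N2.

Answer: N0=alive,1 N1=alive,0 N2=dead,1

Derivation:
Op 1: N1 marks N2=dead -> (dead,v1)
Op 2: N1 marks N0=alive -> (alive,v1)
Op 3: gossip N1<->N0 -> N1.N0=(alive,v1) N1.N1=(alive,v0) N1.N2=(dead,v1) | N0.N0=(alive,v1) N0.N1=(alive,v0) N0.N2=(dead,v1)
Op 4: N2 marks N1=suspect -> (suspect,v1)
Op 5: gossip N2<->N0 -> N2.N0=(alive,v1) N2.N1=(suspect,v1) N2.N2=(dead,v1) | N0.N0=(alive,v1) N0.N1=(suspect,v1) N0.N2=(dead,v1)
Op 6: N2 marks N1=suspect -> (suspect,v2)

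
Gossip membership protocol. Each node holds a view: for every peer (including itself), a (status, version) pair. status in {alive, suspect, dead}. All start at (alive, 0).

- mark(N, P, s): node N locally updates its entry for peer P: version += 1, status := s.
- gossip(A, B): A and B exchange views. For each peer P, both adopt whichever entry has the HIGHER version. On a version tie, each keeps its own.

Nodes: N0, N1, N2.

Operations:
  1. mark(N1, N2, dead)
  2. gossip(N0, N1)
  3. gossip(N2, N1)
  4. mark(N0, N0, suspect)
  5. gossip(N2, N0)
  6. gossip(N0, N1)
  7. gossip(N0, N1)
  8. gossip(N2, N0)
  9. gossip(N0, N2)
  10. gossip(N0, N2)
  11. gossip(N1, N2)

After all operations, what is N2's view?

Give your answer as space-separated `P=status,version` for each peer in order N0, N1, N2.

Op 1: N1 marks N2=dead -> (dead,v1)
Op 2: gossip N0<->N1 -> N0.N0=(alive,v0) N0.N1=(alive,v0) N0.N2=(dead,v1) | N1.N0=(alive,v0) N1.N1=(alive,v0) N1.N2=(dead,v1)
Op 3: gossip N2<->N1 -> N2.N0=(alive,v0) N2.N1=(alive,v0) N2.N2=(dead,v1) | N1.N0=(alive,v0) N1.N1=(alive,v0) N1.N2=(dead,v1)
Op 4: N0 marks N0=suspect -> (suspect,v1)
Op 5: gossip N2<->N0 -> N2.N0=(suspect,v1) N2.N1=(alive,v0) N2.N2=(dead,v1) | N0.N0=(suspect,v1) N0.N1=(alive,v0) N0.N2=(dead,v1)
Op 6: gossip N0<->N1 -> N0.N0=(suspect,v1) N0.N1=(alive,v0) N0.N2=(dead,v1) | N1.N0=(suspect,v1) N1.N1=(alive,v0) N1.N2=(dead,v1)
Op 7: gossip N0<->N1 -> N0.N0=(suspect,v1) N0.N1=(alive,v0) N0.N2=(dead,v1) | N1.N0=(suspect,v1) N1.N1=(alive,v0) N1.N2=(dead,v1)
Op 8: gossip N2<->N0 -> N2.N0=(suspect,v1) N2.N1=(alive,v0) N2.N2=(dead,v1) | N0.N0=(suspect,v1) N0.N1=(alive,v0) N0.N2=(dead,v1)
Op 9: gossip N0<->N2 -> N0.N0=(suspect,v1) N0.N1=(alive,v0) N0.N2=(dead,v1) | N2.N0=(suspect,v1) N2.N1=(alive,v0) N2.N2=(dead,v1)
Op 10: gossip N0<->N2 -> N0.N0=(suspect,v1) N0.N1=(alive,v0) N0.N2=(dead,v1) | N2.N0=(suspect,v1) N2.N1=(alive,v0) N2.N2=(dead,v1)
Op 11: gossip N1<->N2 -> N1.N0=(suspect,v1) N1.N1=(alive,v0) N1.N2=(dead,v1) | N2.N0=(suspect,v1) N2.N1=(alive,v0) N2.N2=(dead,v1)

Answer: N0=suspect,1 N1=alive,0 N2=dead,1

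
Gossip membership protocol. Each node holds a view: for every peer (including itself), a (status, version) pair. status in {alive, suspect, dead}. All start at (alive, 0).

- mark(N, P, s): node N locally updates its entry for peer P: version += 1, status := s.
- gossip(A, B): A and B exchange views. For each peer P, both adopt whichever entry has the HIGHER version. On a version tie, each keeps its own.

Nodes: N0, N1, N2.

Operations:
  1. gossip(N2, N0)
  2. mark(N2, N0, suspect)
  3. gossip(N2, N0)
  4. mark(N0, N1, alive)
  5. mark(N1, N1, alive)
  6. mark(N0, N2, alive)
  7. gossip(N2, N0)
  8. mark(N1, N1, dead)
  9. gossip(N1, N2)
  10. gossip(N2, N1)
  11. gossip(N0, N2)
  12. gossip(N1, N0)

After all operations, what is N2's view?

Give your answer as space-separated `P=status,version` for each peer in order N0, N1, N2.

Answer: N0=suspect,1 N1=dead,2 N2=alive,1

Derivation:
Op 1: gossip N2<->N0 -> N2.N0=(alive,v0) N2.N1=(alive,v0) N2.N2=(alive,v0) | N0.N0=(alive,v0) N0.N1=(alive,v0) N0.N2=(alive,v0)
Op 2: N2 marks N0=suspect -> (suspect,v1)
Op 3: gossip N2<->N0 -> N2.N0=(suspect,v1) N2.N1=(alive,v0) N2.N2=(alive,v0) | N0.N0=(suspect,v1) N0.N1=(alive,v0) N0.N2=(alive,v0)
Op 4: N0 marks N1=alive -> (alive,v1)
Op 5: N1 marks N1=alive -> (alive,v1)
Op 6: N0 marks N2=alive -> (alive,v1)
Op 7: gossip N2<->N0 -> N2.N0=(suspect,v1) N2.N1=(alive,v1) N2.N2=(alive,v1) | N0.N0=(suspect,v1) N0.N1=(alive,v1) N0.N2=(alive,v1)
Op 8: N1 marks N1=dead -> (dead,v2)
Op 9: gossip N1<->N2 -> N1.N0=(suspect,v1) N1.N1=(dead,v2) N1.N2=(alive,v1) | N2.N0=(suspect,v1) N2.N1=(dead,v2) N2.N2=(alive,v1)
Op 10: gossip N2<->N1 -> N2.N0=(suspect,v1) N2.N1=(dead,v2) N2.N2=(alive,v1) | N1.N0=(suspect,v1) N1.N1=(dead,v2) N1.N2=(alive,v1)
Op 11: gossip N0<->N2 -> N0.N0=(suspect,v1) N0.N1=(dead,v2) N0.N2=(alive,v1) | N2.N0=(suspect,v1) N2.N1=(dead,v2) N2.N2=(alive,v1)
Op 12: gossip N1<->N0 -> N1.N0=(suspect,v1) N1.N1=(dead,v2) N1.N2=(alive,v1) | N0.N0=(suspect,v1) N0.N1=(dead,v2) N0.N2=(alive,v1)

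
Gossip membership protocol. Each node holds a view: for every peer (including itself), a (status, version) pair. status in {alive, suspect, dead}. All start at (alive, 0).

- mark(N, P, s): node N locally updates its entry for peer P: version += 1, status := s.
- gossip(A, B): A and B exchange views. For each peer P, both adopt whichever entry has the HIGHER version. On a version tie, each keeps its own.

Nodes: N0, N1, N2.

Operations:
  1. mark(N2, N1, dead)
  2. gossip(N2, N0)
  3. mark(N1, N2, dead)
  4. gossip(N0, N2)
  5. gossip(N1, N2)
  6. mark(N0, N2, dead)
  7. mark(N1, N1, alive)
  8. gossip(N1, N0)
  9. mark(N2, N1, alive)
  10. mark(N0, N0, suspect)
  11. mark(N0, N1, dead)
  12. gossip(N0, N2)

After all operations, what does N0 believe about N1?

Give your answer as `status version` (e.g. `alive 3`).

Answer: dead 3

Derivation:
Op 1: N2 marks N1=dead -> (dead,v1)
Op 2: gossip N2<->N0 -> N2.N0=(alive,v0) N2.N1=(dead,v1) N2.N2=(alive,v0) | N0.N0=(alive,v0) N0.N1=(dead,v1) N0.N2=(alive,v0)
Op 3: N1 marks N2=dead -> (dead,v1)
Op 4: gossip N0<->N2 -> N0.N0=(alive,v0) N0.N1=(dead,v1) N0.N2=(alive,v0) | N2.N0=(alive,v0) N2.N1=(dead,v1) N2.N2=(alive,v0)
Op 5: gossip N1<->N2 -> N1.N0=(alive,v0) N1.N1=(dead,v1) N1.N2=(dead,v1) | N2.N0=(alive,v0) N2.N1=(dead,v1) N2.N2=(dead,v1)
Op 6: N0 marks N2=dead -> (dead,v1)
Op 7: N1 marks N1=alive -> (alive,v2)
Op 8: gossip N1<->N0 -> N1.N0=(alive,v0) N1.N1=(alive,v2) N1.N2=(dead,v1) | N0.N0=(alive,v0) N0.N1=(alive,v2) N0.N2=(dead,v1)
Op 9: N2 marks N1=alive -> (alive,v2)
Op 10: N0 marks N0=suspect -> (suspect,v1)
Op 11: N0 marks N1=dead -> (dead,v3)
Op 12: gossip N0<->N2 -> N0.N0=(suspect,v1) N0.N1=(dead,v3) N0.N2=(dead,v1) | N2.N0=(suspect,v1) N2.N1=(dead,v3) N2.N2=(dead,v1)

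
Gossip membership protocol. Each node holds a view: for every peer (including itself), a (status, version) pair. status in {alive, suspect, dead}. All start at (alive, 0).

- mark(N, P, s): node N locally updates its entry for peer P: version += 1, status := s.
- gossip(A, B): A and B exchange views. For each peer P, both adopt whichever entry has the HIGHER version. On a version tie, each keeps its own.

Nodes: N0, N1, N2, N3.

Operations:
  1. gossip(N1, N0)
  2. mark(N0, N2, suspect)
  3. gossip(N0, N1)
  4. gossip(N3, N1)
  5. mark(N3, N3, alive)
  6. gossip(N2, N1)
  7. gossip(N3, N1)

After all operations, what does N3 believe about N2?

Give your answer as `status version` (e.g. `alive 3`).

Answer: suspect 1

Derivation:
Op 1: gossip N1<->N0 -> N1.N0=(alive,v0) N1.N1=(alive,v0) N1.N2=(alive,v0) N1.N3=(alive,v0) | N0.N0=(alive,v0) N0.N1=(alive,v0) N0.N2=(alive,v0) N0.N3=(alive,v0)
Op 2: N0 marks N2=suspect -> (suspect,v1)
Op 3: gossip N0<->N1 -> N0.N0=(alive,v0) N0.N1=(alive,v0) N0.N2=(suspect,v1) N0.N3=(alive,v0) | N1.N0=(alive,v0) N1.N1=(alive,v0) N1.N2=(suspect,v1) N1.N3=(alive,v0)
Op 4: gossip N3<->N1 -> N3.N0=(alive,v0) N3.N1=(alive,v0) N3.N2=(suspect,v1) N3.N3=(alive,v0) | N1.N0=(alive,v0) N1.N1=(alive,v0) N1.N2=(suspect,v1) N1.N3=(alive,v0)
Op 5: N3 marks N3=alive -> (alive,v1)
Op 6: gossip N2<->N1 -> N2.N0=(alive,v0) N2.N1=(alive,v0) N2.N2=(suspect,v1) N2.N3=(alive,v0) | N1.N0=(alive,v0) N1.N1=(alive,v0) N1.N2=(suspect,v1) N1.N3=(alive,v0)
Op 7: gossip N3<->N1 -> N3.N0=(alive,v0) N3.N1=(alive,v0) N3.N2=(suspect,v1) N3.N3=(alive,v1) | N1.N0=(alive,v0) N1.N1=(alive,v0) N1.N2=(suspect,v1) N1.N3=(alive,v1)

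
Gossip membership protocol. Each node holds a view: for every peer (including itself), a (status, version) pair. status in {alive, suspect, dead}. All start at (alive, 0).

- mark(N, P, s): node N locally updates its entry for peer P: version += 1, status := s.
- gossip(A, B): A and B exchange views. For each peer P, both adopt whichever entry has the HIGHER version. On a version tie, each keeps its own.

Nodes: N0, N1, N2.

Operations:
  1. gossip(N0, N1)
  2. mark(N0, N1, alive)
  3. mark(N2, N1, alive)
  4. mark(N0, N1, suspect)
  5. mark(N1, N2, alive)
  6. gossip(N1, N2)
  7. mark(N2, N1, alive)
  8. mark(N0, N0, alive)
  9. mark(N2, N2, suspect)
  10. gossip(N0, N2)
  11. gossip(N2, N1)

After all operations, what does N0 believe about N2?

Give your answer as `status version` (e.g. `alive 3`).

Answer: suspect 2

Derivation:
Op 1: gossip N0<->N1 -> N0.N0=(alive,v0) N0.N1=(alive,v0) N0.N2=(alive,v0) | N1.N0=(alive,v0) N1.N1=(alive,v0) N1.N2=(alive,v0)
Op 2: N0 marks N1=alive -> (alive,v1)
Op 3: N2 marks N1=alive -> (alive,v1)
Op 4: N0 marks N1=suspect -> (suspect,v2)
Op 5: N1 marks N2=alive -> (alive,v1)
Op 6: gossip N1<->N2 -> N1.N0=(alive,v0) N1.N1=(alive,v1) N1.N2=(alive,v1) | N2.N0=(alive,v0) N2.N1=(alive,v1) N2.N2=(alive,v1)
Op 7: N2 marks N1=alive -> (alive,v2)
Op 8: N0 marks N0=alive -> (alive,v1)
Op 9: N2 marks N2=suspect -> (suspect,v2)
Op 10: gossip N0<->N2 -> N0.N0=(alive,v1) N0.N1=(suspect,v2) N0.N2=(suspect,v2) | N2.N0=(alive,v1) N2.N1=(alive,v2) N2.N2=(suspect,v2)
Op 11: gossip N2<->N1 -> N2.N0=(alive,v1) N2.N1=(alive,v2) N2.N2=(suspect,v2) | N1.N0=(alive,v1) N1.N1=(alive,v2) N1.N2=(suspect,v2)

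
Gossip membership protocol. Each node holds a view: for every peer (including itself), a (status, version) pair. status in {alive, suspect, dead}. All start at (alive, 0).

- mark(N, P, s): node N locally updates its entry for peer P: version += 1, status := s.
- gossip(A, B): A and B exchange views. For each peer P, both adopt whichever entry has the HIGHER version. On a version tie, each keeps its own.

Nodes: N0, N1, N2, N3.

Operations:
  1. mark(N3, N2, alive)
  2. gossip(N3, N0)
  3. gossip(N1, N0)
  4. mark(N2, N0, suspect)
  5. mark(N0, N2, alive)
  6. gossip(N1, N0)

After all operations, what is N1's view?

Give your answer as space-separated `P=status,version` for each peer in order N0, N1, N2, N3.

Answer: N0=alive,0 N1=alive,0 N2=alive,2 N3=alive,0

Derivation:
Op 1: N3 marks N2=alive -> (alive,v1)
Op 2: gossip N3<->N0 -> N3.N0=(alive,v0) N3.N1=(alive,v0) N3.N2=(alive,v1) N3.N3=(alive,v0) | N0.N0=(alive,v0) N0.N1=(alive,v0) N0.N2=(alive,v1) N0.N3=(alive,v0)
Op 3: gossip N1<->N0 -> N1.N0=(alive,v0) N1.N1=(alive,v0) N1.N2=(alive,v1) N1.N3=(alive,v0) | N0.N0=(alive,v0) N0.N1=(alive,v0) N0.N2=(alive,v1) N0.N3=(alive,v0)
Op 4: N2 marks N0=suspect -> (suspect,v1)
Op 5: N0 marks N2=alive -> (alive,v2)
Op 6: gossip N1<->N0 -> N1.N0=(alive,v0) N1.N1=(alive,v0) N1.N2=(alive,v2) N1.N3=(alive,v0) | N0.N0=(alive,v0) N0.N1=(alive,v0) N0.N2=(alive,v2) N0.N3=(alive,v0)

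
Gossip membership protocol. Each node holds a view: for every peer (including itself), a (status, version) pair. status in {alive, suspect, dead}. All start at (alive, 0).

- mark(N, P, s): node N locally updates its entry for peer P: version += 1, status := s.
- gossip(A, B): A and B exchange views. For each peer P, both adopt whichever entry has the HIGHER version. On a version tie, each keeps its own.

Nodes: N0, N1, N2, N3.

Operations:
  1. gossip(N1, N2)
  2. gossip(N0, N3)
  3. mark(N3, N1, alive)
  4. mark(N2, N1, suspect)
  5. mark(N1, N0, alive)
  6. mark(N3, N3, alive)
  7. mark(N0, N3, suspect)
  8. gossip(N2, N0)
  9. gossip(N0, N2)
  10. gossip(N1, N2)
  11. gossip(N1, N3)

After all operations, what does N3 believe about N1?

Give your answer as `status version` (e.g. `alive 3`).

Answer: alive 1

Derivation:
Op 1: gossip N1<->N2 -> N1.N0=(alive,v0) N1.N1=(alive,v0) N1.N2=(alive,v0) N1.N3=(alive,v0) | N2.N0=(alive,v0) N2.N1=(alive,v0) N2.N2=(alive,v0) N2.N3=(alive,v0)
Op 2: gossip N0<->N3 -> N0.N0=(alive,v0) N0.N1=(alive,v0) N0.N2=(alive,v0) N0.N3=(alive,v0) | N3.N0=(alive,v0) N3.N1=(alive,v0) N3.N2=(alive,v0) N3.N3=(alive,v0)
Op 3: N3 marks N1=alive -> (alive,v1)
Op 4: N2 marks N1=suspect -> (suspect,v1)
Op 5: N1 marks N0=alive -> (alive,v1)
Op 6: N3 marks N3=alive -> (alive,v1)
Op 7: N0 marks N3=suspect -> (suspect,v1)
Op 8: gossip N2<->N0 -> N2.N0=(alive,v0) N2.N1=(suspect,v1) N2.N2=(alive,v0) N2.N3=(suspect,v1) | N0.N0=(alive,v0) N0.N1=(suspect,v1) N0.N2=(alive,v0) N0.N3=(suspect,v1)
Op 9: gossip N0<->N2 -> N0.N0=(alive,v0) N0.N1=(suspect,v1) N0.N2=(alive,v0) N0.N3=(suspect,v1) | N2.N0=(alive,v0) N2.N1=(suspect,v1) N2.N2=(alive,v0) N2.N3=(suspect,v1)
Op 10: gossip N1<->N2 -> N1.N0=(alive,v1) N1.N1=(suspect,v1) N1.N2=(alive,v0) N1.N3=(suspect,v1) | N2.N0=(alive,v1) N2.N1=(suspect,v1) N2.N2=(alive,v0) N2.N3=(suspect,v1)
Op 11: gossip N1<->N3 -> N1.N0=(alive,v1) N1.N1=(suspect,v1) N1.N2=(alive,v0) N1.N3=(suspect,v1) | N3.N0=(alive,v1) N3.N1=(alive,v1) N3.N2=(alive,v0) N3.N3=(alive,v1)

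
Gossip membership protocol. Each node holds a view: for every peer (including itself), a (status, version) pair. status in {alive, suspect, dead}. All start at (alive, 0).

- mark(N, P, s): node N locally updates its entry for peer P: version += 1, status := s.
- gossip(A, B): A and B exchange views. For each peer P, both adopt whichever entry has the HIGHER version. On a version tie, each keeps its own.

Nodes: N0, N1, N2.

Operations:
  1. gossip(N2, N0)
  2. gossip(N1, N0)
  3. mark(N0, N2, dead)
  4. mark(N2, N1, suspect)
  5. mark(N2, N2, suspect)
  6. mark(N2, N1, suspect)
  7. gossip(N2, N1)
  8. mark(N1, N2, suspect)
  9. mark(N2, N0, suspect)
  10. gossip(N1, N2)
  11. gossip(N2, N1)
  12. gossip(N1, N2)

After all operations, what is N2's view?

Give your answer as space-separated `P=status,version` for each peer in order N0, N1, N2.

Op 1: gossip N2<->N0 -> N2.N0=(alive,v0) N2.N1=(alive,v0) N2.N2=(alive,v0) | N0.N0=(alive,v0) N0.N1=(alive,v0) N0.N2=(alive,v0)
Op 2: gossip N1<->N0 -> N1.N0=(alive,v0) N1.N1=(alive,v0) N1.N2=(alive,v0) | N0.N0=(alive,v0) N0.N1=(alive,v0) N0.N2=(alive,v0)
Op 3: N0 marks N2=dead -> (dead,v1)
Op 4: N2 marks N1=suspect -> (suspect,v1)
Op 5: N2 marks N2=suspect -> (suspect,v1)
Op 6: N2 marks N1=suspect -> (suspect,v2)
Op 7: gossip N2<->N1 -> N2.N0=(alive,v0) N2.N1=(suspect,v2) N2.N2=(suspect,v1) | N1.N0=(alive,v0) N1.N1=(suspect,v2) N1.N2=(suspect,v1)
Op 8: N1 marks N2=suspect -> (suspect,v2)
Op 9: N2 marks N0=suspect -> (suspect,v1)
Op 10: gossip N1<->N2 -> N1.N0=(suspect,v1) N1.N1=(suspect,v2) N1.N2=(suspect,v2) | N2.N0=(suspect,v1) N2.N1=(suspect,v2) N2.N2=(suspect,v2)
Op 11: gossip N2<->N1 -> N2.N0=(suspect,v1) N2.N1=(suspect,v2) N2.N2=(suspect,v2) | N1.N0=(suspect,v1) N1.N1=(suspect,v2) N1.N2=(suspect,v2)
Op 12: gossip N1<->N2 -> N1.N0=(suspect,v1) N1.N1=(suspect,v2) N1.N2=(suspect,v2) | N2.N0=(suspect,v1) N2.N1=(suspect,v2) N2.N2=(suspect,v2)

Answer: N0=suspect,1 N1=suspect,2 N2=suspect,2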